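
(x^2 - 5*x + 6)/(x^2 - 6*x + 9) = (x - 2)/(x - 3)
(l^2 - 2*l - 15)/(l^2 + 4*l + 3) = (l - 5)/(l + 1)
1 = 1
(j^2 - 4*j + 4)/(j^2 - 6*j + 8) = (j - 2)/(j - 4)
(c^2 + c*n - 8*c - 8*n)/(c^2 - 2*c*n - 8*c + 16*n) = (c + n)/(c - 2*n)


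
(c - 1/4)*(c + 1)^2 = c^3 + 7*c^2/4 + c/2 - 1/4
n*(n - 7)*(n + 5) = n^3 - 2*n^2 - 35*n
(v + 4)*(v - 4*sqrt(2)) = v^2 - 4*sqrt(2)*v + 4*v - 16*sqrt(2)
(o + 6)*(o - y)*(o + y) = o^3 + 6*o^2 - o*y^2 - 6*y^2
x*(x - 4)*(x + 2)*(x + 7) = x^4 + 5*x^3 - 22*x^2 - 56*x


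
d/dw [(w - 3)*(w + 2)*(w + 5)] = 3*w^2 + 8*w - 11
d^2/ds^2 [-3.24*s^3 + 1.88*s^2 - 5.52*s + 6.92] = 3.76 - 19.44*s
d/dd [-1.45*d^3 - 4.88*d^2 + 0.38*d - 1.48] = -4.35*d^2 - 9.76*d + 0.38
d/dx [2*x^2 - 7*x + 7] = 4*x - 7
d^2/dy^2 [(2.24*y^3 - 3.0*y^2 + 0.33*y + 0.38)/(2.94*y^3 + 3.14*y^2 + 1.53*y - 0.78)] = (-93.219168*y^6 - 43.34148*y^5 + 200.3022*y^4 + 13.6371*y^3 - 18.30804*y^2 + 29.208384*y + 0.77772)/(25.412184*y^9 + 81.422712*y^8 + 126.635796*y^7 + 95.479208*y^6 + 22.698414*y^5 - 22.071762*y^4 - 13.535991*y^3 + 0.253422000000001*y^2 + 2.792556*y - 0.474552)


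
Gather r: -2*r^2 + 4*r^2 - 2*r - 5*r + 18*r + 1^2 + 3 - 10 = 2*r^2 + 11*r - 6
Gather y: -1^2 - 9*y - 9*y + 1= -18*y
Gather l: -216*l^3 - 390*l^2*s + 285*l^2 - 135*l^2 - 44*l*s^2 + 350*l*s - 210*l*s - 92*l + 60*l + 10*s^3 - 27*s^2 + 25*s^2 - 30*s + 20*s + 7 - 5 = -216*l^3 + l^2*(150 - 390*s) + l*(-44*s^2 + 140*s - 32) + 10*s^3 - 2*s^2 - 10*s + 2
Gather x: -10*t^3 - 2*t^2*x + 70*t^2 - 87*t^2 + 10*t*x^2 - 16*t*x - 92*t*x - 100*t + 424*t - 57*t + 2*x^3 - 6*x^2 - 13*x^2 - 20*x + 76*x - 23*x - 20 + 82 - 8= -10*t^3 - 17*t^2 + 267*t + 2*x^3 + x^2*(10*t - 19) + x*(-2*t^2 - 108*t + 33) + 54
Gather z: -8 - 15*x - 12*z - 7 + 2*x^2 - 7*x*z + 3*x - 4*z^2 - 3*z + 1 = 2*x^2 - 12*x - 4*z^2 + z*(-7*x - 15) - 14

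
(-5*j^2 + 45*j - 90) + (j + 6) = -5*j^2 + 46*j - 84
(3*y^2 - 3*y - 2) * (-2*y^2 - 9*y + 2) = -6*y^4 - 21*y^3 + 37*y^2 + 12*y - 4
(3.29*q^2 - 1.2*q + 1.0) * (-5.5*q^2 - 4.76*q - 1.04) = -18.095*q^4 - 9.0604*q^3 - 3.2096*q^2 - 3.512*q - 1.04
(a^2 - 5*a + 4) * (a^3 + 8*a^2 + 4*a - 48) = a^5 + 3*a^4 - 32*a^3 - 36*a^2 + 256*a - 192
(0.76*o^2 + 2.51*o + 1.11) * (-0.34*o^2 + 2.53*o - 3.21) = -0.2584*o^4 + 1.0694*o^3 + 3.5333*o^2 - 5.2488*o - 3.5631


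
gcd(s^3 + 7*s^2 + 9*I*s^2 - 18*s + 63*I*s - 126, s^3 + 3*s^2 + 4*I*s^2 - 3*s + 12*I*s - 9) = s + 3*I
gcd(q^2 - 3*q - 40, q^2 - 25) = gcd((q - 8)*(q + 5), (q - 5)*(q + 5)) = q + 5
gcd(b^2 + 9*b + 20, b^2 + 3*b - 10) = b + 5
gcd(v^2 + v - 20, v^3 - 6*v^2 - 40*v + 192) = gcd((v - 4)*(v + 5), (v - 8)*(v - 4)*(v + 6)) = v - 4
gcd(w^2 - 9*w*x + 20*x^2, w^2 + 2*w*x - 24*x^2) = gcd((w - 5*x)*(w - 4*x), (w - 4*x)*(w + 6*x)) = -w + 4*x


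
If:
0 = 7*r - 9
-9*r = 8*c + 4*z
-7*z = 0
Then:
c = -81/56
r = 9/7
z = 0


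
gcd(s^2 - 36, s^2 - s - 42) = s + 6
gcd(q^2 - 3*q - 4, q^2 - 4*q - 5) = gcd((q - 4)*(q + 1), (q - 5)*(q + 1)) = q + 1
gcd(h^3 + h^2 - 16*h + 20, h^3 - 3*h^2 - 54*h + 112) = h - 2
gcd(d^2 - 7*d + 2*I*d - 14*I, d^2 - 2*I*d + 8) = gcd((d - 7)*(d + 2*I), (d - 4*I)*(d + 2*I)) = d + 2*I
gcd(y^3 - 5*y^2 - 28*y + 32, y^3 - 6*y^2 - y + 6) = y - 1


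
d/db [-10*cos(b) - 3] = 10*sin(b)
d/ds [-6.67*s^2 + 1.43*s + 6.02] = 1.43 - 13.34*s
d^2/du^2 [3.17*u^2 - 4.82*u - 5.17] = 6.34000000000000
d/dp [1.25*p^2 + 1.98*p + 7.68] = 2.5*p + 1.98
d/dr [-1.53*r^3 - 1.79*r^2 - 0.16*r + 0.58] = -4.59*r^2 - 3.58*r - 0.16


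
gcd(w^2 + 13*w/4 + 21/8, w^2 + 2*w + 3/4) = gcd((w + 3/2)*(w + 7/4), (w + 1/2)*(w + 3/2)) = w + 3/2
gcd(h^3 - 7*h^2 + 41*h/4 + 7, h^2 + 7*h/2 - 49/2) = h - 7/2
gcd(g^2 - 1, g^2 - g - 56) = 1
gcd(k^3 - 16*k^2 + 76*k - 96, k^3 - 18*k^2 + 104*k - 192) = k^2 - 14*k + 48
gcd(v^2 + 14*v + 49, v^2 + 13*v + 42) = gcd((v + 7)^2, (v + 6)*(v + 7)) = v + 7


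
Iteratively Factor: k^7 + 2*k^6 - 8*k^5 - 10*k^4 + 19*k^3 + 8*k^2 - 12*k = (k - 1)*(k^6 + 3*k^5 - 5*k^4 - 15*k^3 + 4*k^2 + 12*k) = (k - 2)*(k - 1)*(k^5 + 5*k^4 + 5*k^3 - 5*k^2 - 6*k) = (k - 2)*(k - 1)^2*(k^4 + 6*k^3 + 11*k^2 + 6*k) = (k - 2)*(k - 1)^2*(k + 1)*(k^3 + 5*k^2 + 6*k) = (k - 2)*(k - 1)^2*(k + 1)*(k + 3)*(k^2 + 2*k) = (k - 2)*(k - 1)^2*(k + 1)*(k + 2)*(k + 3)*(k)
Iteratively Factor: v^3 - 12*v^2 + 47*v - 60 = (v - 3)*(v^2 - 9*v + 20) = (v - 5)*(v - 3)*(v - 4)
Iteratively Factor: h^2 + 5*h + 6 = (h + 2)*(h + 3)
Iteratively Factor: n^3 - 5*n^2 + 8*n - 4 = (n - 2)*(n^2 - 3*n + 2) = (n - 2)^2*(n - 1)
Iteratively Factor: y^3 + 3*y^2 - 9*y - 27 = (y - 3)*(y^2 + 6*y + 9) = (y - 3)*(y + 3)*(y + 3)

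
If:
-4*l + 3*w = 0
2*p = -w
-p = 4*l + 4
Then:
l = -6/5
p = 4/5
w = -8/5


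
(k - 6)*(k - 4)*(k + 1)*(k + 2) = k^4 - 7*k^3 - 4*k^2 + 52*k + 48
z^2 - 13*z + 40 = (z - 8)*(z - 5)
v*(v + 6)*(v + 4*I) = v^3 + 6*v^2 + 4*I*v^2 + 24*I*v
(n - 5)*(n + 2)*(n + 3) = n^3 - 19*n - 30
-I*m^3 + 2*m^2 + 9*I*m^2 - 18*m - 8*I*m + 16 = (m - 8)*(m + 2*I)*(-I*m + I)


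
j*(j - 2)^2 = j^3 - 4*j^2 + 4*j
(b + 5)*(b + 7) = b^2 + 12*b + 35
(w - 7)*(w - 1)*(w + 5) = w^3 - 3*w^2 - 33*w + 35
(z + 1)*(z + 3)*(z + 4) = z^3 + 8*z^2 + 19*z + 12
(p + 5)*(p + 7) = p^2 + 12*p + 35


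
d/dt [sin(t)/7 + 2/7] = cos(t)/7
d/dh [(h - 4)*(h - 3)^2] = (h - 3)*(3*h - 11)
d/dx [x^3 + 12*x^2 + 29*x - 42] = 3*x^2 + 24*x + 29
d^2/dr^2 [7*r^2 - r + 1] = 14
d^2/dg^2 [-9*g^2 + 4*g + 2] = -18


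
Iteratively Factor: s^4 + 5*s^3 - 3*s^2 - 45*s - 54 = (s - 3)*(s^3 + 8*s^2 + 21*s + 18) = (s - 3)*(s + 2)*(s^2 + 6*s + 9) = (s - 3)*(s + 2)*(s + 3)*(s + 3)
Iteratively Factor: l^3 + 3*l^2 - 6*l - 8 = (l - 2)*(l^2 + 5*l + 4) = (l - 2)*(l + 1)*(l + 4)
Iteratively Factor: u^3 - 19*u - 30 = (u - 5)*(u^2 + 5*u + 6) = (u - 5)*(u + 3)*(u + 2)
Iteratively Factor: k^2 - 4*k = (k - 4)*(k)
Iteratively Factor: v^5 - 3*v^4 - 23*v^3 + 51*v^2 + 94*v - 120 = (v - 1)*(v^4 - 2*v^3 - 25*v^2 + 26*v + 120) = (v - 5)*(v - 1)*(v^3 + 3*v^2 - 10*v - 24) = (v - 5)*(v - 1)*(v + 4)*(v^2 - v - 6) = (v - 5)*(v - 3)*(v - 1)*(v + 4)*(v + 2)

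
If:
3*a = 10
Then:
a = 10/3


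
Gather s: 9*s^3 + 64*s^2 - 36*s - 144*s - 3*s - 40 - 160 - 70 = 9*s^3 + 64*s^2 - 183*s - 270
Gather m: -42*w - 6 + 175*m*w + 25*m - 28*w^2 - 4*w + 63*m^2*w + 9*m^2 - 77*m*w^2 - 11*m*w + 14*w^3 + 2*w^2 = m^2*(63*w + 9) + m*(-77*w^2 + 164*w + 25) + 14*w^3 - 26*w^2 - 46*w - 6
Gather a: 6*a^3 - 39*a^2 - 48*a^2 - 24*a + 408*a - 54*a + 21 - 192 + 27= 6*a^3 - 87*a^2 + 330*a - 144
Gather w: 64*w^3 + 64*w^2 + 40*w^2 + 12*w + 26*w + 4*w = 64*w^3 + 104*w^2 + 42*w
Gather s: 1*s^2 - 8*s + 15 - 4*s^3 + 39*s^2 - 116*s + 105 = -4*s^3 + 40*s^2 - 124*s + 120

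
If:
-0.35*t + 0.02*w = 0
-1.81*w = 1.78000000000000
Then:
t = -0.06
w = -0.98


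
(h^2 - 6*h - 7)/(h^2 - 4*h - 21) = (h + 1)/(h + 3)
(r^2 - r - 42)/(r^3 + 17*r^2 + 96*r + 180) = (r - 7)/(r^2 + 11*r + 30)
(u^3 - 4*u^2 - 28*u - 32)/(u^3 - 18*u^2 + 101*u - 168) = (u^2 + 4*u + 4)/(u^2 - 10*u + 21)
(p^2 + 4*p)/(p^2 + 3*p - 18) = p*(p + 4)/(p^2 + 3*p - 18)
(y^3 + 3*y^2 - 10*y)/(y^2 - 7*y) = (y^2 + 3*y - 10)/(y - 7)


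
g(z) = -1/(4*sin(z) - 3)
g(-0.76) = 0.17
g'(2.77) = -1.56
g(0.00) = 0.33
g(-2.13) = 0.16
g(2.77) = 0.65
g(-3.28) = 0.41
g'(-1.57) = 0.00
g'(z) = 4*cos(z)/(4*sin(z) - 3)^2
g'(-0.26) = 0.24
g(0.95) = -3.94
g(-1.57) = 0.14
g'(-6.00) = 1.08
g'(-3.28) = -0.66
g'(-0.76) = 0.09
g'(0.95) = 36.16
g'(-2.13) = -0.05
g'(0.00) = 0.44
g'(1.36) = 1.01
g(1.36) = -1.10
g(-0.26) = 0.25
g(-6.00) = 0.53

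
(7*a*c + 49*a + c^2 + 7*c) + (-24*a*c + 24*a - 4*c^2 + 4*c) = -17*a*c + 73*a - 3*c^2 + 11*c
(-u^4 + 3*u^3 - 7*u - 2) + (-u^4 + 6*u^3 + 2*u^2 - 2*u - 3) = -2*u^4 + 9*u^3 + 2*u^2 - 9*u - 5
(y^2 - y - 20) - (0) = y^2 - y - 20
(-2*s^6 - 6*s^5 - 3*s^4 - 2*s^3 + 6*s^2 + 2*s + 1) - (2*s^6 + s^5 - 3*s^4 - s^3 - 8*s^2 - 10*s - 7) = -4*s^6 - 7*s^5 - s^3 + 14*s^2 + 12*s + 8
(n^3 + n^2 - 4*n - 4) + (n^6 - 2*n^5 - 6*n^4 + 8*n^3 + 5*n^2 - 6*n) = n^6 - 2*n^5 - 6*n^4 + 9*n^3 + 6*n^2 - 10*n - 4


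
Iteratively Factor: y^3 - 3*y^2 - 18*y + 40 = (y + 4)*(y^2 - 7*y + 10) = (y - 2)*(y + 4)*(y - 5)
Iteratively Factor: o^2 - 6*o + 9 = (o - 3)*(o - 3)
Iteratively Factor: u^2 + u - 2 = (u + 2)*(u - 1)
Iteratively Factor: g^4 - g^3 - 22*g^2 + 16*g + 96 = (g + 2)*(g^3 - 3*g^2 - 16*g + 48) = (g - 4)*(g + 2)*(g^2 + g - 12) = (g - 4)*(g + 2)*(g + 4)*(g - 3)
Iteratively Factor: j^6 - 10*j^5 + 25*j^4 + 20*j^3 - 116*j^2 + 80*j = (j - 5)*(j^5 - 5*j^4 + 20*j^2 - 16*j) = (j - 5)*(j - 1)*(j^4 - 4*j^3 - 4*j^2 + 16*j) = (j - 5)*(j - 1)*(j + 2)*(j^3 - 6*j^2 + 8*j) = j*(j - 5)*(j - 1)*(j + 2)*(j^2 - 6*j + 8) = j*(j - 5)*(j - 4)*(j - 1)*(j + 2)*(j - 2)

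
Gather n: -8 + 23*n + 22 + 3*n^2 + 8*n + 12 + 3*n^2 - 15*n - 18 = 6*n^2 + 16*n + 8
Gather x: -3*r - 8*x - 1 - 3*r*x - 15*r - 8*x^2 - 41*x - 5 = -18*r - 8*x^2 + x*(-3*r - 49) - 6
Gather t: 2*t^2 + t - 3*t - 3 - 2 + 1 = 2*t^2 - 2*t - 4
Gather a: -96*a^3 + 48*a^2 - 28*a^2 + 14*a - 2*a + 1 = -96*a^3 + 20*a^2 + 12*a + 1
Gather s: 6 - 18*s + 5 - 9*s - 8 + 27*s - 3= 0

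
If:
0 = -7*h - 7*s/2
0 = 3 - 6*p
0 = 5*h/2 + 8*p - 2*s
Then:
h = -8/13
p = 1/2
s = 16/13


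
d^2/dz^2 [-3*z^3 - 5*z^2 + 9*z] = -18*z - 10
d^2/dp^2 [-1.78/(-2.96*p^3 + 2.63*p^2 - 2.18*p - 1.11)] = ((9.3628 - 31.6128*p)*(2.96*p^3 - 2.63*p^2 + 2.18*p + 1.11) + 1.78*(8.88*p^2 - 5.26*p + 2.18)*(17.76*p^2 - 10.52*p + 4.36))/(2.96*p^3 - 2.63*p^2 + 2.18*p + 1.11)^3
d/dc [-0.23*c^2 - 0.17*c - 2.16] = -0.46*c - 0.17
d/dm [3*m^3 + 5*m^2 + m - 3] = 9*m^2 + 10*m + 1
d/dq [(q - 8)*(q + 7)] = 2*q - 1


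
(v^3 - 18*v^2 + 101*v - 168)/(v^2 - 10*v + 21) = v - 8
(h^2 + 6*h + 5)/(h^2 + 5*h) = (h + 1)/h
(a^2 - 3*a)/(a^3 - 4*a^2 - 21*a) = (3 - a)/(-a^2 + 4*a + 21)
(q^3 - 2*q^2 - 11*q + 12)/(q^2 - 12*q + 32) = (q^2 + 2*q - 3)/(q - 8)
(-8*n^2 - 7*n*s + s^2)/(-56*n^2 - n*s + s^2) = (n + s)/(7*n + s)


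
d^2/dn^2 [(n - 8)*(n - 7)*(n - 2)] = 6*n - 34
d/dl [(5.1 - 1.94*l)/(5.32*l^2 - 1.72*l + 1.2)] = (10.3208*l^2 - 54.264*l + 6.444)/(28.3024*l^4 - 18.3008*l^3 + 15.7264*l^2 - 4.128*l + 1.44)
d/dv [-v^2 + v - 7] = 1 - 2*v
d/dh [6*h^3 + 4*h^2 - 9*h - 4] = 18*h^2 + 8*h - 9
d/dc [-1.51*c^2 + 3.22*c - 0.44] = 3.22 - 3.02*c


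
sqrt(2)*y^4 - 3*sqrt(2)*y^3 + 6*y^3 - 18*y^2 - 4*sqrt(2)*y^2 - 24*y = y*(y - 4)*(y + 3*sqrt(2))*(sqrt(2)*y + sqrt(2))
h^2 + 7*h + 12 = (h + 3)*(h + 4)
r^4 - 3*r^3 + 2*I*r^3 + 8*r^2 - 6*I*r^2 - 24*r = r*(r - 3)*(r - 2*I)*(r + 4*I)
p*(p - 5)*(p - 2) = p^3 - 7*p^2 + 10*p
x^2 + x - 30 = (x - 5)*(x + 6)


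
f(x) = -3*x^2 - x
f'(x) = -6*x - 1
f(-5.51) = -85.57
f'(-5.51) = 32.06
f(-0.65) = -0.62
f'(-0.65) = 2.90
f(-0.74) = -0.90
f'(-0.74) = 3.44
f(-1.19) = -3.06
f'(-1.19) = 6.14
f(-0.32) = 0.01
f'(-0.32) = 0.92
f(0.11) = -0.15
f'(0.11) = -1.66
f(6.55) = -135.26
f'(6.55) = -40.30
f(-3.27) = -28.81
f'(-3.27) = 18.62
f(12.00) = -444.00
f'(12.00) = -73.00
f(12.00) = -444.00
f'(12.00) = -73.00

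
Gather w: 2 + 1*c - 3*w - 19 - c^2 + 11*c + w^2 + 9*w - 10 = -c^2 + 12*c + w^2 + 6*w - 27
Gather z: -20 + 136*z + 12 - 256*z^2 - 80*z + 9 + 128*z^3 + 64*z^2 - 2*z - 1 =128*z^3 - 192*z^2 + 54*z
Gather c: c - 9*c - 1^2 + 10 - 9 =-8*c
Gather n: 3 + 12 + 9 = 24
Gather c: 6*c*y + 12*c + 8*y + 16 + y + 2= c*(6*y + 12) + 9*y + 18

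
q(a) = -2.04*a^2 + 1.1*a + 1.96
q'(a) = 1.1 - 4.08*a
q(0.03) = 1.99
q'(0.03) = 0.98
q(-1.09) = -1.66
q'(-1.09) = 5.55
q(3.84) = -23.90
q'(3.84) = -14.57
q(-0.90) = -0.68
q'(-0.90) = 4.77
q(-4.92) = -52.83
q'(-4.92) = 21.17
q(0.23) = 2.11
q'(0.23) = 0.16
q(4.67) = -37.39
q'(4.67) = -17.95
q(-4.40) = -42.37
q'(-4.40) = 19.05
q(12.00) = -278.60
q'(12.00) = -47.86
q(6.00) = -64.88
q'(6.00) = -23.38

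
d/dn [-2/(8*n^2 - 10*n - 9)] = 4*(8*n - 5)/(-8*n^2 + 10*n + 9)^2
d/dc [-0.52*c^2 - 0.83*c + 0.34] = -1.04*c - 0.83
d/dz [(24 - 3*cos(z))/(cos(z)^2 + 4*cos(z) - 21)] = 3*(sin(z)^2 + 16*cos(z) + 10)*sin(z)/(cos(z)^2 + 4*cos(z) - 21)^2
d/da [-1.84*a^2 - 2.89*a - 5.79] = -3.68*a - 2.89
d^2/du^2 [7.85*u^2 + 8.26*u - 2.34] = 15.7000000000000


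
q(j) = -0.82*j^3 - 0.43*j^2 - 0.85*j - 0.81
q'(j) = -2.46*j^2 - 0.86*j - 0.85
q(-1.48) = 2.16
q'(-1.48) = -4.97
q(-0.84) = 0.09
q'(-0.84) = -1.86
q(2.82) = -25.02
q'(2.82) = -22.84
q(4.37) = -81.17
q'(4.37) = -51.59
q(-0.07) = -0.75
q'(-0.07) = -0.80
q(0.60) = -1.65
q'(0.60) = -2.25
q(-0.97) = 0.36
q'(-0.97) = -2.33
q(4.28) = -76.62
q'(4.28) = -49.59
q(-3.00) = 20.01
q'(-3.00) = -20.41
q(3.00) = -29.37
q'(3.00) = -25.57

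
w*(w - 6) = w^2 - 6*w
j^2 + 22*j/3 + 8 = (j + 4/3)*(j + 6)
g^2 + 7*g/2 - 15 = (g - 5/2)*(g + 6)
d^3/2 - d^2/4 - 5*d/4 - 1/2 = (d/2 + 1/2)*(d - 2)*(d + 1/2)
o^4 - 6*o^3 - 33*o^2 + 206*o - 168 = (o - 7)*(o - 4)*(o - 1)*(o + 6)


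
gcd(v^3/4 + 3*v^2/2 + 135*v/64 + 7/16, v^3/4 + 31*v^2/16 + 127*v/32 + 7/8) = v^2 + 17*v/4 + 1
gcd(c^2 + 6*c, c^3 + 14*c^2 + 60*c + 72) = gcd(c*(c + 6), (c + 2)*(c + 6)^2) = c + 6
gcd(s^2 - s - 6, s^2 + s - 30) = 1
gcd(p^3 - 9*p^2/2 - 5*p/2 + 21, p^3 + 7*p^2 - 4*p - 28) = p + 2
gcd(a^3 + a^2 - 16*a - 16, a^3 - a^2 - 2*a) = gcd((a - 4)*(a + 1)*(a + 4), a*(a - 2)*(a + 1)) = a + 1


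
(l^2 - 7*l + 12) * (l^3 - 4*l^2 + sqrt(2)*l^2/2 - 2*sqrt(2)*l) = l^5 - 11*l^4 + sqrt(2)*l^4/2 - 11*sqrt(2)*l^3/2 + 40*l^3 - 48*l^2 + 20*sqrt(2)*l^2 - 24*sqrt(2)*l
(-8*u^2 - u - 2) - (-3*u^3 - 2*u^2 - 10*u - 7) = 3*u^3 - 6*u^2 + 9*u + 5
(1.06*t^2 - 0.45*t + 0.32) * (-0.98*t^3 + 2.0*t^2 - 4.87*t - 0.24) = -1.0388*t^5 + 2.561*t^4 - 6.3758*t^3 + 2.5771*t^2 - 1.4504*t - 0.0768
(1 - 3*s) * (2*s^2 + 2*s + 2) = -6*s^3 - 4*s^2 - 4*s + 2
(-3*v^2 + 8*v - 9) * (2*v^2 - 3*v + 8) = -6*v^4 + 25*v^3 - 66*v^2 + 91*v - 72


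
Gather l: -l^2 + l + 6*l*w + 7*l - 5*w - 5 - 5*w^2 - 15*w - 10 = -l^2 + l*(6*w + 8) - 5*w^2 - 20*w - 15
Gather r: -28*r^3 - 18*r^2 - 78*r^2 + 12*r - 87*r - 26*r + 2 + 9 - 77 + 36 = -28*r^3 - 96*r^2 - 101*r - 30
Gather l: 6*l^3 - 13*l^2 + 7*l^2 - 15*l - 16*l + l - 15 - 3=6*l^3 - 6*l^2 - 30*l - 18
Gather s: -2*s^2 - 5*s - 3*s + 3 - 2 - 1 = -2*s^2 - 8*s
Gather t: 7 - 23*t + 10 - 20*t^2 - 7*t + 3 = -20*t^2 - 30*t + 20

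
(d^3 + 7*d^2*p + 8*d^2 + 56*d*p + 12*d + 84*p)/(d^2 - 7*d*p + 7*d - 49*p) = (d^3 + 7*d^2*p + 8*d^2 + 56*d*p + 12*d + 84*p)/(d^2 - 7*d*p + 7*d - 49*p)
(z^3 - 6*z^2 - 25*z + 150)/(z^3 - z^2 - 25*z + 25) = (z - 6)/(z - 1)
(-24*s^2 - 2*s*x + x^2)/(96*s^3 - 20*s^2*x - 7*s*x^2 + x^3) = (-6*s + x)/(24*s^2 - 11*s*x + x^2)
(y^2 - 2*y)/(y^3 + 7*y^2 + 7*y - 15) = y*(y - 2)/(y^3 + 7*y^2 + 7*y - 15)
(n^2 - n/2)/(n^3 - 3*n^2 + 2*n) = (n - 1/2)/(n^2 - 3*n + 2)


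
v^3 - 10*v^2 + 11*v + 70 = (v - 7)*(v - 5)*(v + 2)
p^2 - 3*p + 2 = (p - 2)*(p - 1)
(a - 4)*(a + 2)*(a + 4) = a^3 + 2*a^2 - 16*a - 32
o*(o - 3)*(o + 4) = o^3 + o^2 - 12*o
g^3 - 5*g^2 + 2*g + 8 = (g - 4)*(g - 2)*(g + 1)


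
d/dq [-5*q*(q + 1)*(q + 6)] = -15*q^2 - 70*q - 30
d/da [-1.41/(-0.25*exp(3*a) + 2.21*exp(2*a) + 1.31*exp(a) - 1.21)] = (-1.0575*exp(2*a) + 6.2322*exp(a) + 1.8471)*exp(a)/(0.25*exp(3*a) - 2.21*exp(2*a) - 1.31*exp(a) + 1.21)^2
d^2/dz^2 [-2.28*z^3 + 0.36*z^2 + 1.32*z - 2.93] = 0.72 - 13.68*z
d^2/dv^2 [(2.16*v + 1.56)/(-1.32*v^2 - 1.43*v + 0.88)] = (-(2.16*v + 1.56)*(2.64*v + 1.43)*(5.28*v + 2.86) + (17.1072*v + 10.296)*(1.32*v^2 + 1.43*v - 0.88))/(1.32*v^2 + 1.43*v - 0.88)^3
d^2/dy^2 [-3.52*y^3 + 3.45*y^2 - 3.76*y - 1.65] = 6.9 - 21.12*y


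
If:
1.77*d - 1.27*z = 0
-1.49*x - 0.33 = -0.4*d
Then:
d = 0.717514124293785*z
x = 0.19262124142115*z - 0.221476510067114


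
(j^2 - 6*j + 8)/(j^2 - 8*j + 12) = (j - 4)/(j - 6)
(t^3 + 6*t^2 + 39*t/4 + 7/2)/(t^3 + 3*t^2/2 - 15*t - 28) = (t + 1/2)/(t - 4)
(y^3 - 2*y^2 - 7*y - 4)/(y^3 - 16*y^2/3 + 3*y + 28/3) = 3*(y + 1)/(3*y - 7)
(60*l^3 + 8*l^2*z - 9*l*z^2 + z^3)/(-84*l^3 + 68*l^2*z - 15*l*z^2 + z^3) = (-10*l^2 - 3*l*z + z^2)/(14*l^2 - 9*l*z + z^2)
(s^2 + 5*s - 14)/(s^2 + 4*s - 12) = (s + 7)/(s + 6)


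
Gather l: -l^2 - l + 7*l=-l^2 + 6*l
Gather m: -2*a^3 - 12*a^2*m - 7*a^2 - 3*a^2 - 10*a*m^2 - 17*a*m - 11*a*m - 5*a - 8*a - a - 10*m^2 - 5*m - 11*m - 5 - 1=-2*a^3 - 10*a^2 - 14*a + m^2*(-10*a - 10) + m*(-12*a^2 - 28*a - 16) - 6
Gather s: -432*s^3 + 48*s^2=-432*s^3 + 48*s^2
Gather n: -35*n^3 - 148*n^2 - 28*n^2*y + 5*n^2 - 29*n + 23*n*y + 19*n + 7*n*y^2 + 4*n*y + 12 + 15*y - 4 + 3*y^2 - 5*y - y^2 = -35*n^3 + n^2*(-28*y - 143) + n*(7*y^2 + 27*y - 10) + 2*y^2 + 10*y + 8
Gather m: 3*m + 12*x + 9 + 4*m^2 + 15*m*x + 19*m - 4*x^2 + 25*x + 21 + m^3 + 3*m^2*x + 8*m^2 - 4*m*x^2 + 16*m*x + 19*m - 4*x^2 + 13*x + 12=m^3 + m^2*(3*x + 12) + m*(-4*x^2 + 31*x + 41) - 8*x^2 + 50*x + 42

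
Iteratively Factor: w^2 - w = (w)*(w - 1)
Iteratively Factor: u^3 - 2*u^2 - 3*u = (u + 1)*(u^2 - 3*u) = u*(u + 1)*(u - 3)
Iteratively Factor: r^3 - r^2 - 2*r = (r + 1)*(r^2 - 2*r) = (r - 2)*(r + 1)*(r)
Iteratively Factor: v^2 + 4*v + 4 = (v + 2)*(v + 2)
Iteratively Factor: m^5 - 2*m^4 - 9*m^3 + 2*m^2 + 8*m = (m - 4)*(m^4 + 2*m^3 - m^2 - 2*m) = (m - 4)*(m + 2)*(m^3 - m) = (m - 4)*(m + 1)*(m + 2)*(m^2 - m) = m*(m - 4)*(m + 1)*(m + 2)*(m - 1)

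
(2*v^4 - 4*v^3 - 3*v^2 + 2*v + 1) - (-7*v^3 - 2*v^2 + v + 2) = 2*v^4 + 3*v^3 - v^2 + v - 1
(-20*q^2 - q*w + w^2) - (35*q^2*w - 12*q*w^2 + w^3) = -35*q^2*w - 20*q^2 + 12*q*w^2 - q*w - w^3 + w^2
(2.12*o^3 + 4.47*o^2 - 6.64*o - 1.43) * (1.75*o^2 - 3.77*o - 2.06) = 3.71*o^5 - 0.169900000000001*o^4 - 32.8391*o^3 + 13.3221*o^2 + 19.0695*o + 2.9458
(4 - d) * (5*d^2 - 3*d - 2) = -5*d^3 + 23*d^2 - 10*d - 8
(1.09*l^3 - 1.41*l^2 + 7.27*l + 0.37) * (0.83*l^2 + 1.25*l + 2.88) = 0.9047*l^5 + 0.1922*l^4 + 7.4108*l^3 + 5.3338*l^2 + 21.4001*l + 1.0656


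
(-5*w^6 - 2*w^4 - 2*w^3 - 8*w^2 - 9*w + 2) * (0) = 0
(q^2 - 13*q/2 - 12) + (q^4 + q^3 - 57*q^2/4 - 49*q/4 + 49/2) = q^4 + q^3 - 53*q^2/4 - 75*q/4 + 25/2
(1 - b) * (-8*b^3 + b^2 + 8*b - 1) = 8*b^4 - 9*b^3 - 7*b^2 + 9*b - 1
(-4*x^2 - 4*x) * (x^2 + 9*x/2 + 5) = -4*x^4 - 22*x^3 - 38*x^2 - 20*x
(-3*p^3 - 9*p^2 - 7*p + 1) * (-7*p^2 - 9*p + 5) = 21*p^5 + 90*p^4 + 115*p^3 + 11*p^2 - 44*p + 5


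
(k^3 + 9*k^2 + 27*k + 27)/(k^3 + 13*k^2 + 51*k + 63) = (k + 3)/(k + 7)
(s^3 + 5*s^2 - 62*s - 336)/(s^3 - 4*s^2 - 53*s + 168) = (s + 6)/(s - 3)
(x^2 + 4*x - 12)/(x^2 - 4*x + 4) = (x + 6)/(x - 2)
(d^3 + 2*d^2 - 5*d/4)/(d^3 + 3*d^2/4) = (4*d^2 + 8*d - 5)/(d*(4*d + 3))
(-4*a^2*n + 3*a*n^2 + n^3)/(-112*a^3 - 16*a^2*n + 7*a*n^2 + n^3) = n*(a - n)/(28*a^2 - 3*a*n - n^2)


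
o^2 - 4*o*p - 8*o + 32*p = (o - 8)*(o - 4*p)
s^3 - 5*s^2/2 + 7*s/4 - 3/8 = (s - 3/2)*(s - 1/2)^2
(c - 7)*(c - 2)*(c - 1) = c^3 - 10*c^2 + 23*c - 14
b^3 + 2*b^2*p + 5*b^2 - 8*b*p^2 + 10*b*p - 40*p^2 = (b + 5)*(b - 2*p)*(b + 4*p)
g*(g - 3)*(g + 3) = g^3 - 9*g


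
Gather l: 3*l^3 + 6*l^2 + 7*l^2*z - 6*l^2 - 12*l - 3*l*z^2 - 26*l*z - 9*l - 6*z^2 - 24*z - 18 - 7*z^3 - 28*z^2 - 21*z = 3*l^3 + 7*l^2*z + l*(-3*z^2 - 26*z - 21) - 7*z^3 - 34*z^2 - 45*z - 18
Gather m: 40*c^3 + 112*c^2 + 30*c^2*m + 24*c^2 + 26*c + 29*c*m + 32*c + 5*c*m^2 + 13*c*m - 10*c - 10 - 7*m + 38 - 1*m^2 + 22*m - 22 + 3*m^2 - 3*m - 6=40*c^3 + 136*c^2 + 48*c + m^2*(5*c + 2) + m*(30*c^2 + 42*c + 12)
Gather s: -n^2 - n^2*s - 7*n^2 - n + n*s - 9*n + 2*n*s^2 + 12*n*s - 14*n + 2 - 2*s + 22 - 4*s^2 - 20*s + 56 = -8*n^2 - 24*n + s^2*(2*n - 4) + s*(-n^2 + 13*n - 22) + 80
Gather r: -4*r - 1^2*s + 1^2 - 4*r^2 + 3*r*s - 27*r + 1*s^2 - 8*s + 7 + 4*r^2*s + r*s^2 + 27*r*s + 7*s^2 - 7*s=r^2*(4*s - 4) + r*(s^2 + 30*s - 31) + 8*s^2 - 16*s + 8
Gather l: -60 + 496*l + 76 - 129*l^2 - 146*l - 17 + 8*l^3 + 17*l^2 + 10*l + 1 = 8*l^3 - 112*l^2 + 360*l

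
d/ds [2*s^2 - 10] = 4*s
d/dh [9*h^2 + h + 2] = 18*h + 1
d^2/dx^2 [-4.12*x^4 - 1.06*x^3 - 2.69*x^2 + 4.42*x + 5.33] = -49.44*x^2 - 6.36*x - 5.38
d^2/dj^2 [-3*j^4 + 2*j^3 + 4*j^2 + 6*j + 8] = -36*j^2 + 12*j + 8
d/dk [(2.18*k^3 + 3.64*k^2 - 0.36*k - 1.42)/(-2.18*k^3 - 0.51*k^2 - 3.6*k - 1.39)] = (6.8234*k^4 - 17.2656*k^3 - 31.665*k^2 - 11.5676*k - 4.6116)/(4.7524*k^6 + 2.2236*k^5 + 15.9561*k^4 + 9.7324*k^3 + 14.3778*k^2 + 10.008*k + 1.9321)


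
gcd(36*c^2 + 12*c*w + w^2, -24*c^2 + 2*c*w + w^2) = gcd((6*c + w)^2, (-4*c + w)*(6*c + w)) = 6*c + w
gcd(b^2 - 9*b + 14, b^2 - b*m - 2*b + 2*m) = b - 2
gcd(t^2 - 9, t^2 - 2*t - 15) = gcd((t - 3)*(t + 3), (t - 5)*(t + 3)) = t + 3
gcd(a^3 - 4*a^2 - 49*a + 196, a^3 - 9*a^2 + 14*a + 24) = a - 4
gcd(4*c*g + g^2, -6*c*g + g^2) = g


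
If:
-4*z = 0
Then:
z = 0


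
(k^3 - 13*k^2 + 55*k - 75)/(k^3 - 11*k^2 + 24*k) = (k^2 - 10*k + 25)/(k*(k - 8))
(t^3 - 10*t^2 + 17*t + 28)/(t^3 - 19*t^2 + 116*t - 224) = (t + 1)/(t - 8)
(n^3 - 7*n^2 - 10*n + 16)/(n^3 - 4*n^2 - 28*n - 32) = (n - 1)/(n + 2)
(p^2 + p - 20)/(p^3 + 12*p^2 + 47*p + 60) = (p - 4)/(p^2 + 7*p + 12)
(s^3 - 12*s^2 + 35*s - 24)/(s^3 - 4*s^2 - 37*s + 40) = (s - 3)/(s + 5)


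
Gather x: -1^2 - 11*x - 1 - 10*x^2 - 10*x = -10*x^2 - 21*x - 2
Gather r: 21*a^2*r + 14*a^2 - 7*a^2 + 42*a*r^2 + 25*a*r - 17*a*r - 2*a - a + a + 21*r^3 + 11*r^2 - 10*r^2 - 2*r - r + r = 7*a^2 - 2*a + 21*r^3 + r^2*(42*a + 1) + r*(21*a^2 + 8*a - 2)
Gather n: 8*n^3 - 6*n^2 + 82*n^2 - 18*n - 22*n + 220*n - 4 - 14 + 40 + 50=8*n^3 + 76*n^2 + 180*n + 72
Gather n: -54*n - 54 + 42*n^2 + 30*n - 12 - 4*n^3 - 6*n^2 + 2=-4*n^3 + 36*n^2 - 24*n - 64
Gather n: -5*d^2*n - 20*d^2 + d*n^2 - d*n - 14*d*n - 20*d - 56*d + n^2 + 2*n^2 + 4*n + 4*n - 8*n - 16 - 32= -20*d^2 - 76*d + n^2*(d + 3) + n*(-5*d^2 - 15*d) - 48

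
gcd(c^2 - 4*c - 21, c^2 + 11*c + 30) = 1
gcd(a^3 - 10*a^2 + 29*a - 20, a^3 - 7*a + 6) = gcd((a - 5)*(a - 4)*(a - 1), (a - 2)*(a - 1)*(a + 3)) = a - 1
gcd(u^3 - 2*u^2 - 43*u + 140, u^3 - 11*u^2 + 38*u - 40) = u^2 - 9*u + 20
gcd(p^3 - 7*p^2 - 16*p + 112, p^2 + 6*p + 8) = p + 4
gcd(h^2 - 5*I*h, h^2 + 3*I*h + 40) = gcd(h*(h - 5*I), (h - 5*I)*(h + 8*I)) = h - 5*I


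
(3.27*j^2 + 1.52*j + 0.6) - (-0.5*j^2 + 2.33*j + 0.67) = 3.77*j^2 - 0.81*j - 0.0700000000000001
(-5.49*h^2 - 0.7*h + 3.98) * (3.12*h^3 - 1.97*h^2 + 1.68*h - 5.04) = -17.1288*h^5 + 8.6313*h^4 + 4.5734*h^3 + 18.653*h^2 + 10.2144*h - 20.0592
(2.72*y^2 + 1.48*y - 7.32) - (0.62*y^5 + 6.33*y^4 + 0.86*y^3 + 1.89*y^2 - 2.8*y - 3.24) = -0.62*y^5 - 6.33*y^4 - 0.86*y^3 + 0.83*y^2 + 4.28*y - 4.08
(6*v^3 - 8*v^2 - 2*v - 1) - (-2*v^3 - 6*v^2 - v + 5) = 8*v^3 - 2*v^2 - v - 6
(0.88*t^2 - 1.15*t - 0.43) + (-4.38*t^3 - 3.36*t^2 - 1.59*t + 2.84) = -4.38*t^3 - 2.48*t^2 - 2.74*t + 2.41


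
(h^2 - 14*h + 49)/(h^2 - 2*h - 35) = (h - 7)/(h + 5)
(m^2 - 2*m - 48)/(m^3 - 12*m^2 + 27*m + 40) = (m + 6)/(m^2 - 4*m - 5)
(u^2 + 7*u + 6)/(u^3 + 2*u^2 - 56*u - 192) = (u + 1)/(u^2 - 4*u - 32)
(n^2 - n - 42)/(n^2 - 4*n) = (n^2 - n - 42)/(n*(n - 4))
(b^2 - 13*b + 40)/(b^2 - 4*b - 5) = (b - 8)/(b + 1)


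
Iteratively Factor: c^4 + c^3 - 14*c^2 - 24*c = (c + 3)*(c^3 - 2*c^2 - 8*c) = c*(c + 3)*(c^2 - 2*c - 8) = c*(c + 2)*(c + 3)*(c - 4)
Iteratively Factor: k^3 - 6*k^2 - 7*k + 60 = (k + 3)*(k^2 - 9*k + 20) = (k - 4)*(k + 3)*(k - 5)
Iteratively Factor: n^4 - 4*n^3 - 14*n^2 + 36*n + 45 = (n - 3)*(n^3 - n^2 - 17*n - 15) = (n - 5)*(n - 3)*(n^2 + 4*n + 3) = (n - 5)*(n - 3)*(n + 1)*(n + 3)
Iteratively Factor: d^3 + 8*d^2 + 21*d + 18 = (d + 3)*(d^2 + 5*d + 6) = (d + 2)*(d + 3)*(d + 3)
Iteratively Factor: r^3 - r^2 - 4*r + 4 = (r - 1)*(r^2 - 4) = (r - 2)*(r - 1)*(r + 2)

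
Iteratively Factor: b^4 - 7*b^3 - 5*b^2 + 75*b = (b)*(b^3 - 7*b^2 - 5*b + 75) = b*(b - 5)*(b^2 - 2*b - 15) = b*(b - 5)*(b + 3)*(b - 5)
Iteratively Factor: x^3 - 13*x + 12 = (x + 4)*(x^2 - 4*x + 3) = (x - 1)*(x + 4)*(x - 3)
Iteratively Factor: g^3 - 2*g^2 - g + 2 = (g - 1)*(g^2 - g - 2) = (g - 2)*(g - 1)*(g + 1)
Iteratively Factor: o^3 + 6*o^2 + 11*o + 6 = (o + 1)*(o^2 + 5*o + 6) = (o + 1)*(o + 2)*(o + 3)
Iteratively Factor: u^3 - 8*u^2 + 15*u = (u - 5)*(u^2 - 3*u) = u*(u - 5)*(u - 3)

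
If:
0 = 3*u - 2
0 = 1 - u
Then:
No Solution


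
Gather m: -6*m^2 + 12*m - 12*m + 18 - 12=6 - 6*m^2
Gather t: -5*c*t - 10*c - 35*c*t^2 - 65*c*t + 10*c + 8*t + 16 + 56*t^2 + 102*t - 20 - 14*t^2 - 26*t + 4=t^2*(42 - 35*c) + t*(84 - 70*c)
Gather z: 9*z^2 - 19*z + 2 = 9*z^2 - 19*z + 2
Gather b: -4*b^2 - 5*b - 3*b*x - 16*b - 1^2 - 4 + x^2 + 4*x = -4*b^2 + b*(-3*x - 21) + x^2 + 4*x - 5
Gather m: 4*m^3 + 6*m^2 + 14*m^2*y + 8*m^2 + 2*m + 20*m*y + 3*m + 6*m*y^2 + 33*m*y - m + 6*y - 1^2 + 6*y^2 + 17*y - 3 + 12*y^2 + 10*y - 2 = 4*m^3 + m^2*(14*y + 14) + m*(6*y^2 + 53*y + 4) + 18*y^2 + 33*y - 6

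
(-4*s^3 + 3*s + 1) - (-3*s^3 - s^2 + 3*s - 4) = -s^3 + s^2 + 5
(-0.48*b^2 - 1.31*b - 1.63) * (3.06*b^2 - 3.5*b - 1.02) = -1.4688*b^4 - 2.3286*b^3 + 0.0868000000000002*b^2 + 7.0412*b + 1.6626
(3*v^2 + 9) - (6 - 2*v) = 3*v^2 + 2*v + 3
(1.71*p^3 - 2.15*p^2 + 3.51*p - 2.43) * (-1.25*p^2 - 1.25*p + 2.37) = -2.1375*p^5 + 0.55*p^4 + 2.3527*p^3 - 6.4455*p^2 + 11.3562*p - 5.7591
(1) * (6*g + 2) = 6*g + 2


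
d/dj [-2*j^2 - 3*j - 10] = -4*j - 3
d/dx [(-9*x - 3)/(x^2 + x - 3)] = 3*(3*x^2 + 2*x + 10)/(x^4 + 2*x^3 - 5*x^2 - 6*x + 9)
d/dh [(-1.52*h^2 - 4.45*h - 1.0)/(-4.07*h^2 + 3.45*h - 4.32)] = (-23.3555*h^2 + 4.9928*h + 22.674)/(16.5649*h^4 - 28.083*h^3 + 47.0673*h^2 - 29.808*h + 18.6624)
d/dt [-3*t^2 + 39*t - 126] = 39 - 6*t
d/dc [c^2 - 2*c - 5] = 2*c - 2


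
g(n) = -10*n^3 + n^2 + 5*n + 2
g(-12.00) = 17366.00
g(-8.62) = 6438.24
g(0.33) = 3.40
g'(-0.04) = 4.87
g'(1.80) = -88.60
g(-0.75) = 3.03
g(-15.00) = 33902.00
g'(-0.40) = -0.60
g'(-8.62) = -2241.37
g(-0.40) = 0.80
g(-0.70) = 2.42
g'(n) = -30*n^2 + 2*n + 5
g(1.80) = -44.08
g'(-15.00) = -6775.00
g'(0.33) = 2.39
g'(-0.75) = -13.38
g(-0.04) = 1.80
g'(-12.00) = -4339.00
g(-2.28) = 114.32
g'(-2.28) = -155.51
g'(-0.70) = -11.10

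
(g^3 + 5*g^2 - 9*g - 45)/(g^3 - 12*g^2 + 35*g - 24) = (g^2 + 8*g + 15)/(g^2 - 9*g + 8)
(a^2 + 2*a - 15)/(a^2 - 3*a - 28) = (-a^2 - 2*a + 15)/(-a^2 + 3*a + 28)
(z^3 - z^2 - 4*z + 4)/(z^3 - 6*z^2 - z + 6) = (z^2 - 4)/(z^2 - 5*z - 6)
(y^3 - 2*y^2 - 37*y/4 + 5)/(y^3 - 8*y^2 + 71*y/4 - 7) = (2*y + 5)/(2*y - 7)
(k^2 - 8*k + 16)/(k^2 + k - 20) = (k - 4)/(k + 5)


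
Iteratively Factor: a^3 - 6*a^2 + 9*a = (a - 3)*(a^2 - 3*a) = (a - 3)^2*(a)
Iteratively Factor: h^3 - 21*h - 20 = (h + 1)*(h^2 - h - 20) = (h + 1)*(h + 4)*(h - 5)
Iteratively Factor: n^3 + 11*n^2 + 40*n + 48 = (n + 4)*(n^2 + 7*n + 12) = (n + 4)^2*(n + 3)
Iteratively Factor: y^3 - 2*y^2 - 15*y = (y + 3)*(y^2 - 5*y) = (y - 5)*(y + 3)*(y)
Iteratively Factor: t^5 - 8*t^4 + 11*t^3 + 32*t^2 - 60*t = (t - 5)*(t^4 - 3*t^3 - 4*t^2 + 12*t) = (t - 5)*(t + 2)*(t^3 - 5*t^2 + 6*t) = (t - 5)*(t - 2)*(t + 2)*(t^2 - 3*t) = t*(t - 5)*(t - 2)*(t + 2)*(t - 3)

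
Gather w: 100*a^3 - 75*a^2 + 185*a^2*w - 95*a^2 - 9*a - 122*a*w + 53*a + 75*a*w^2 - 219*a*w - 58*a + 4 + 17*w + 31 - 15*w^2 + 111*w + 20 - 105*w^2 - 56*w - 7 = 100*a^3 - 170*a^2 - 14*a + w^2*(75*a - 120) + w*(185*a^2 - 341*a + 72) + 48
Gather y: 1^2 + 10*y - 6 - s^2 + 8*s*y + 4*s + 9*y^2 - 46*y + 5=-s^2 + 4*s + 9*y^2 + y*(8*s - 36)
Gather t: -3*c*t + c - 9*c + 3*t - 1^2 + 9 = -8*c + t*(3 - 3*c) + 8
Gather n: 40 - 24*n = 40 - 24*n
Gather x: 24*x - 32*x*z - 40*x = x*(-32*z - 16)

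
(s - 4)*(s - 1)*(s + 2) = s^3 - 3*s^2 - 6*s + 8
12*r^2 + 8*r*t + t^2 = (2*r + t)*(6*r + t)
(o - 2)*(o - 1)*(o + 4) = o^3 + o^2 - 10*o + 8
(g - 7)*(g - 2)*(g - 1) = g^3 - 10*g^2 + 23*g - 14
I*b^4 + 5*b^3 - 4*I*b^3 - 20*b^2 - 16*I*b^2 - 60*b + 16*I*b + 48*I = (b - 6)*(b + 2)*(b - 4*I)*(I*b + 1)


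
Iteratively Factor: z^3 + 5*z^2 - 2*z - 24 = (z + 3)*(z^2 + 2*z - 8) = (z + 3)*(z + 4)*(z - 2)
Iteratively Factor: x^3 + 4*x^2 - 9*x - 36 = (x + 3)*(x^2 + x - 12) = (x + 3)*(x + 4)*(x - 3)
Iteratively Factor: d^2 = (d)*(d)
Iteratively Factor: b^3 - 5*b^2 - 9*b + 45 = (b + 3)*(b^2 - 8*b + 15) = (b - 3)*(b + 3)*(b - 5)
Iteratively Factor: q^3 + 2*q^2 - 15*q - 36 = (q - 4)*(q^2 + 6*q + 9) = (q - 4)*(q + 3)*(q + 3)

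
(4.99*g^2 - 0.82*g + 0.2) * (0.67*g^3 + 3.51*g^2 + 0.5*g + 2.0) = 3.3433*g^5 + 16.9655*g^4 - 0.2492*g^3 + 10.272*g^2 - 1.54*g + 0.4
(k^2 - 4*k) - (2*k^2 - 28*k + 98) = -k^2 + 24*k - 98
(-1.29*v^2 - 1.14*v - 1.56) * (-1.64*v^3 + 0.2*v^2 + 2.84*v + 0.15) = 2.1156*v^5 + 1.6116*v^4 - 1.3332*v^3 - 3.7431*v^2 - 4.6014*v - 0.234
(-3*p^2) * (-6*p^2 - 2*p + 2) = 18*p^4 + 6*p^3 - 6*p^2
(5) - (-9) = 14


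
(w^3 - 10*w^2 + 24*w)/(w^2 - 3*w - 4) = w*(w - 6)/(w + 1)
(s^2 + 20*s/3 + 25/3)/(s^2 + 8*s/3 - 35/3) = (3*s + 5)/(3*s - 7)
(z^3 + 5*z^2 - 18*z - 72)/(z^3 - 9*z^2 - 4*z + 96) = (z + 6)/(z - 8)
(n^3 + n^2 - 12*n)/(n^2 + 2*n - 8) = n*(n - 3)/(n - 2)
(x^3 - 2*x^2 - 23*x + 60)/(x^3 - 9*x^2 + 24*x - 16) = (x^2 + 2*x - 15)/(x^2 - 5*x + 4)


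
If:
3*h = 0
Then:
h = 0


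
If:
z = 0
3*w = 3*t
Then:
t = w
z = 0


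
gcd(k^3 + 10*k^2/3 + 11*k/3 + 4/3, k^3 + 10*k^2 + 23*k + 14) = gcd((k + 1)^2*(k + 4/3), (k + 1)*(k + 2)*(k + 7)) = k + 1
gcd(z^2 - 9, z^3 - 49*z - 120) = z + 3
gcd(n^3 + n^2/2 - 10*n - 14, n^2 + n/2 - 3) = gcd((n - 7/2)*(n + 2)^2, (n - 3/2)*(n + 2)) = n + 2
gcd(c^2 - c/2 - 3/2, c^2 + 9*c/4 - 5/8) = 1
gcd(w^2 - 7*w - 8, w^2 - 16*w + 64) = w - 8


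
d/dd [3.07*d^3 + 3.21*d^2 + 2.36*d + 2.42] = 9.21*d^2 + 6.42*d + 2.36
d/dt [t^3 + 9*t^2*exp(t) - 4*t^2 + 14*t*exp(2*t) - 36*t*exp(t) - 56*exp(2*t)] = 9*t^2*exp(t) + 3*t^2 + 28*t*exp(2*t) - 18*t*exp(t) - 8*t - 98*exp(2*t) - 36*exp(t)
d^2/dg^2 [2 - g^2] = -2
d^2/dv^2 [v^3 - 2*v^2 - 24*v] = 6*v - 4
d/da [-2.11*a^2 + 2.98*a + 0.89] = 2.98 - 4.22*a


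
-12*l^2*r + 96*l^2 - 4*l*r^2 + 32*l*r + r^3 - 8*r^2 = (-6*l + r)*(2*l + r)*(r - 8)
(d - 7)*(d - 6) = d^2 - 13*d + 42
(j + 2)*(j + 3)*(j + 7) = j^3 + 12*j^2 + 41*j + 42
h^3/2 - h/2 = h*(h/2 + 1/2)*(h - 1)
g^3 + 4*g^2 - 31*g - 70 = (g - 5)*(g + 2)*(g + 7)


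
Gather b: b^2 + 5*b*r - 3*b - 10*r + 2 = b^2 + b*(5*r - 3) - 10*r + 2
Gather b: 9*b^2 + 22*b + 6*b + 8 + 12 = 9*b^2 + 28*b + 20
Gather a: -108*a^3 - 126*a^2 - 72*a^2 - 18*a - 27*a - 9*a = -108*a^3 - 198*a^2 - 54*a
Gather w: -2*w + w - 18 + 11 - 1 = -w - 8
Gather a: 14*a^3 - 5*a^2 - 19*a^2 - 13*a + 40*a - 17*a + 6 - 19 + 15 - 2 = 14*a^3 - 24*a^2 + 10*a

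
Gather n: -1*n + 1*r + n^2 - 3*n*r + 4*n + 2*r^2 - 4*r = n^2 + n*(3 - 3*r) + 2*r^2 - 3*r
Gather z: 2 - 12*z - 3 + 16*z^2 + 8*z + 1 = 16*z^2 - 4*z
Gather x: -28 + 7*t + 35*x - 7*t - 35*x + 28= 0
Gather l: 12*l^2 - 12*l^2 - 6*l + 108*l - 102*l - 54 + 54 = 0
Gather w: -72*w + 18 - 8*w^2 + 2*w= -8*w^2 - 70*w + 18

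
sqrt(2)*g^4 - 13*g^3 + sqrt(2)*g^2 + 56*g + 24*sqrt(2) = (g - 6*sqrt(2))*(g - 2*sqrt(2))*(g + sqrt(2))*(sqrt(2)*g + 1)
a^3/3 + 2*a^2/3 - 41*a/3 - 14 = (a/3 + 1/3)*(a - 6)*(a + 7)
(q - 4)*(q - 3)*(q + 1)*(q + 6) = q^4 - 31*q^2 + 42*q + 72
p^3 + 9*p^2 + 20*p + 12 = (p + 1)*(p + 2)*(p + 6)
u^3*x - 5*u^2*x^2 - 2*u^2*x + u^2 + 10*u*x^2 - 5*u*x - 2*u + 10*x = (u - 2)*(u - 5*x)*(u*x + 1)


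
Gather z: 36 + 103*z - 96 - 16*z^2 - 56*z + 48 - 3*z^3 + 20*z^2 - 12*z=-3*z^3 + 4*z^2 + 35*z - 12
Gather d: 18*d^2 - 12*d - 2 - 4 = 18*d^2 - 12*d - 6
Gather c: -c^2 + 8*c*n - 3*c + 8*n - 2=-c^2 + c*(8*n - 3) + 8*n - 2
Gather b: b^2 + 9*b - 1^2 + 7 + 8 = b^2 + 9*b + 14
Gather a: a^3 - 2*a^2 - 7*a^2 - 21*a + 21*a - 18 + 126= a^3 - 9*a^2 + 108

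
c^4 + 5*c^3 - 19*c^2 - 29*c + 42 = (c - 3)*(c - 1)*(c + 2)*(c + 7)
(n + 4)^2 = n^2 + 8*n + 16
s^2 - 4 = (s - 2)*(s + 2)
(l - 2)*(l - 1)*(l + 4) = l^3 + l^2 - 10*l + 8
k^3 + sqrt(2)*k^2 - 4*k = k*(k - sqrt(2))*(k + 2*sqrt(2))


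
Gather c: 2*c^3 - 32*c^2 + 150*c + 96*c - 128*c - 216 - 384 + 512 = 2*c^3 - 32*c^2 + 118*c - 88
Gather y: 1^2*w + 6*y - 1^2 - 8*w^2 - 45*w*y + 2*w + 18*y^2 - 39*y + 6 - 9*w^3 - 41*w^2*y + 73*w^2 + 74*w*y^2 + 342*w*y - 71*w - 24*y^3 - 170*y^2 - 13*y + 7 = -9*w^3 + 65*w^2 - 68*w - 24*y^3 + y^2*(74*w - 152) + y*(-41*w^2 + 297*w - 46) + 12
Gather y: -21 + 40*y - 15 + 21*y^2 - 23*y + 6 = 21*y^2 + 17*y - 30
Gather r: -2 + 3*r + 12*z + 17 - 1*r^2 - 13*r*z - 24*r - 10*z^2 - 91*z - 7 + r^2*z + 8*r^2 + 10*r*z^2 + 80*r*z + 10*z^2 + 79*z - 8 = r^2*(z + 7) + r*(10*z^2 + 67*z - 21)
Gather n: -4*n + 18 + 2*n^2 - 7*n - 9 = 2*n^2 - 11*n + 9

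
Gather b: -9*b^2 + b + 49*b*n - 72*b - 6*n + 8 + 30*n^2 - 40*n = -9*b^2 + b*(49*n - 71) + 30*n^2 - 46*n + 8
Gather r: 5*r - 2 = 5*r - 2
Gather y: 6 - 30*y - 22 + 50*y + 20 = 20*y + 4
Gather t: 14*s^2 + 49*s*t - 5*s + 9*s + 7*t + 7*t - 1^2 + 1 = 14*s^2 + 4*s + t*(49*s + 14)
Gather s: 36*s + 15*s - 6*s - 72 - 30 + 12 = 45*s - 90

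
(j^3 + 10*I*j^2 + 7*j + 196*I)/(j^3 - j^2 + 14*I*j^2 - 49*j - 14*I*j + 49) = (j - 4*I)/(j - 1)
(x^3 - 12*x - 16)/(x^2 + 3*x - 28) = (x^2 + 4*x + 4)/(x + 7)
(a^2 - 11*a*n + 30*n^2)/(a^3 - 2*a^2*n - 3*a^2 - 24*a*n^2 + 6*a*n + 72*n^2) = (a - 5*n)/(a^2 + 4*a*n - 3*a - 12*n)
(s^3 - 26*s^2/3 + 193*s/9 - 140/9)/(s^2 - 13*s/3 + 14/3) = (3*s^2 - 19*s + 20)/(3*(s - 2))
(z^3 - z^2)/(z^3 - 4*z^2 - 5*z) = z*(1 - z)/(-z^2 + 4*z + 5)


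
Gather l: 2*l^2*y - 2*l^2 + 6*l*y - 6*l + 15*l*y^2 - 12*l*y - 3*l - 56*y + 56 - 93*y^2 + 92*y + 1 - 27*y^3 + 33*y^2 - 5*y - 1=l^2*(2*y - 2) + l*(15*y^2 - 6*y - 9) - 27*y^3 - 60*y^2 + 31*y + 56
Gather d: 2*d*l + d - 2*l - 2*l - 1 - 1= d*(2*l + 1) - 4*l - 2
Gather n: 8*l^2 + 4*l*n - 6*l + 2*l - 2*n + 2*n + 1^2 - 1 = 8*l^2 + 4*l*n - 4*l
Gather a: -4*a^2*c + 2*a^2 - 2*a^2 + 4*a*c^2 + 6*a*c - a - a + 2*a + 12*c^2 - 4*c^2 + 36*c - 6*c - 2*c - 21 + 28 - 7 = -4*a^2*c + a*(4*c^2 + 6*c) + 8*c^2 + 28*c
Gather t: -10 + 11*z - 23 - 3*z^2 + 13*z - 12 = -3*z^2 + 24*z - 45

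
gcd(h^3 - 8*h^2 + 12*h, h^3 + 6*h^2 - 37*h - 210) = h - 6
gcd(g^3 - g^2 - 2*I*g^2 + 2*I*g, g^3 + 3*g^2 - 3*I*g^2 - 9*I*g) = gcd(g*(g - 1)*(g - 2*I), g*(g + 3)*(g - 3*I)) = g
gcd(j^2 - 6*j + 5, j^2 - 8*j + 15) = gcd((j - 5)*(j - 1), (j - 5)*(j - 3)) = j - 5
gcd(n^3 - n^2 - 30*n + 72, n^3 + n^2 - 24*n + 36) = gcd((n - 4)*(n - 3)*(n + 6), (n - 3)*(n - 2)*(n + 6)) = n^2 + 3*n - 18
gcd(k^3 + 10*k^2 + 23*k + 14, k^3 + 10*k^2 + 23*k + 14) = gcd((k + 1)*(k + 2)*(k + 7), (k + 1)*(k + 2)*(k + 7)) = k^3 + 10*k^2 + 23*k + 14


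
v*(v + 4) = v^2 + 4*v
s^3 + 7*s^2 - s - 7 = (s - 1)*(s + 1)*(s + 7)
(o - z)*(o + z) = o^2 - z^2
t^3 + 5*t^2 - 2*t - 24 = (t - 2)*(t + 3)*(t + 4)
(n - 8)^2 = n^2 - 16*n + 64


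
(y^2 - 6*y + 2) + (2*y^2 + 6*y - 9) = 3*y^2 - 7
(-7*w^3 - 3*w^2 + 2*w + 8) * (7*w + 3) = -49*w^4 - 42*w^3 + 5*w^2 + 62*w + 24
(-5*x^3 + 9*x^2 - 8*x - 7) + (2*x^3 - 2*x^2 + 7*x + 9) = -3*x^3 + 7*x^2 - x + 2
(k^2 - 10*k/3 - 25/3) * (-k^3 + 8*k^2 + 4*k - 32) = -k^5 + 34*k^4/3 - 43*k^3/3 - 112*k^2 + 220*k/3 + 800/3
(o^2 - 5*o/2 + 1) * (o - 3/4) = o^3 - 13*o^2/4 + 23*o/8 - 3/4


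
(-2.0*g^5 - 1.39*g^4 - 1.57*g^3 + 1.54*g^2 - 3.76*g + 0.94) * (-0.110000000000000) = 0.22*g^5 + 0.1529*g^4 + 0.1727*g^3 - 0.1694*g^2 + 0.4136*g - 0.1034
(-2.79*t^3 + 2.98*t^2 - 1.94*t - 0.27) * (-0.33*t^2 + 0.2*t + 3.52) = 0.9207*t^5 - 1.5414*t^4 - 8.5846*t^3 + 10.1907*t^2 - 6.8828*t - 0.9504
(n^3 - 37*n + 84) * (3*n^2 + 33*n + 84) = 3*n^5 + 33*n^4 - 27*n^3 - 969*n^2 - 336*n + 7056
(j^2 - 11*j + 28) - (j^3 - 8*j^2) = -j^3 + 9*j^2 - 11*j + 28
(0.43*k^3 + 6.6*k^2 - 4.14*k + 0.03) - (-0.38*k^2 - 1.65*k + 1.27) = 0.43*k^3 + 6.98*k^2 - 2.49*k - 1.24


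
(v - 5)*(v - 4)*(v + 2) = v^3 - 7*v^2 + 2*v + 40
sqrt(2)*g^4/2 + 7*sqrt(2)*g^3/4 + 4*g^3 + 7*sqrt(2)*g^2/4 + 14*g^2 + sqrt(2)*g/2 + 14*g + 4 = (g + 1/2)*(g + 2)*(g + 4*sqrt(2))*(sqrt(2)*g/2 + sqrt(2)/2)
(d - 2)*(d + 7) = d^2 + 5*d - 14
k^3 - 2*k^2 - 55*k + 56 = (k - 8)*(k - 1)*(k + 7)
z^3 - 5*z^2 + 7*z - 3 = (z - 3)*(z - 1)^2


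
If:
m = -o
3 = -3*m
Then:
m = -1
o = 1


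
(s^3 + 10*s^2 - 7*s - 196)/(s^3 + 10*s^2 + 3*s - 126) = (s^2 + 3*s - 28)/(s^2 + 3*s - 18)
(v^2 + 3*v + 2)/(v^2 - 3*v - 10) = (v + 1)/(v - 5)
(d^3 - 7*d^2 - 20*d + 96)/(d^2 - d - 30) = (-d^3 + 7*d^2 + 20*d - 96)/(-d^2 + d + 30)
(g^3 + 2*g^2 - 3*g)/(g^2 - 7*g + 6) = g*(g + 3)/(g - 6)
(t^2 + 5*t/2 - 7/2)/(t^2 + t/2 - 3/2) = (2*t + 7)/(2*t + 3)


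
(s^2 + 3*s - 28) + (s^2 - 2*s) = 2*s^2 + s - 28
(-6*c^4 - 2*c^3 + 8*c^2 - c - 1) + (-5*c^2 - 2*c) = -6*c^4 - 2*c^3 + 3*c^2 - 3*c - 1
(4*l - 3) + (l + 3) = 5*l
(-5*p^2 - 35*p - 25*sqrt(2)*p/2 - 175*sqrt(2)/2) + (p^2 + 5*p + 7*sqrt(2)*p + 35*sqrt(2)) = -4*p^2 - 30*p - 11*sqrt(2)*p/2 - 105*sqrt(2)/2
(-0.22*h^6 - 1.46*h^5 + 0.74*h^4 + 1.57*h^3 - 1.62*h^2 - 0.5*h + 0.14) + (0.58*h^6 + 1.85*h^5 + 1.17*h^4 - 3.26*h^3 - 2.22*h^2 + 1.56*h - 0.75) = 0.36*h^6 + 0.39*h^5 + 1.91*h^4 - 1.69*h^3 - 3.84*h^2 + 1.06*h - 0.61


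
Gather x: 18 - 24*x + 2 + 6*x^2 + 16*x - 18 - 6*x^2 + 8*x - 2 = 0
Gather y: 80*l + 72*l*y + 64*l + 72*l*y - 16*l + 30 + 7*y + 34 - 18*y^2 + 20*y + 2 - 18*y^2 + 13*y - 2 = 128*l - 36*y^2 + y*(144*l + 40) + 64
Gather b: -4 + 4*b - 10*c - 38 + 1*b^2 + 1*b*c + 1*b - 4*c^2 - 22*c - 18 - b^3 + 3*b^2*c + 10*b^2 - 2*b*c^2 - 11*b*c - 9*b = -b^3 + b^2*(3*c + 11) + b*(-2*c^2 - 10*c - 4) - 4*c^2 - 32*c - 60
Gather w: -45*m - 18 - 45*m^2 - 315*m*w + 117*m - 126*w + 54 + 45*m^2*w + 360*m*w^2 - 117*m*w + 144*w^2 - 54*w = -45*m^2 + 72*m + w^2*(360*m + 144) + w*(45*m^2 - 432*m - 180) + 36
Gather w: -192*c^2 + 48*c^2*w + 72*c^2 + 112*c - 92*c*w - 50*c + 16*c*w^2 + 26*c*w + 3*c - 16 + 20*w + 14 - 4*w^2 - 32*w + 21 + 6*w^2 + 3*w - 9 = -120*c^2 + 65*c + w^2*(16*c + 2) + w*(48*c^2 - 66*c - 9) + 10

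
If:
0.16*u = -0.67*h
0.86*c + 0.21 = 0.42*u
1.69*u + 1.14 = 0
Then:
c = -0.57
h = 0.16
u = -0.67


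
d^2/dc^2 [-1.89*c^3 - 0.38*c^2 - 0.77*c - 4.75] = -11.34*c - 0.76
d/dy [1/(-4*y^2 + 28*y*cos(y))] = (7*y*sin(y) + 2*y - 7*cos(y))/(4*y^2*(y - 7*cos(y))^2)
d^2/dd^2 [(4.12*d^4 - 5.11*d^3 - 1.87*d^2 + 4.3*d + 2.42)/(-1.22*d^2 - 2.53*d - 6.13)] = (-12.264416*d^6 - 76.3007519999999*d^5 - 343.10124*d^4 - 1057.704906*d^3 - 1487.820522*d^2 + 1300.238202*d + 279.130214)/(1.815848*d^6 + 11.296956*d^5 + 50.79897*d^4 + 129.719425*d^3 + 255.244005*d^2 + 285.208671*d + 230.346397)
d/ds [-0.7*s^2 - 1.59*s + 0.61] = -1.4*s - 1.59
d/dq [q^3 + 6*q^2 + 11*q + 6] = 3*q^2 + 12*q + 11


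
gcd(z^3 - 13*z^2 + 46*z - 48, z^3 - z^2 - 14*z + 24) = z^2 - 5*z + 6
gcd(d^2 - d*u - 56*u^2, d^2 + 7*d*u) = d + 7*u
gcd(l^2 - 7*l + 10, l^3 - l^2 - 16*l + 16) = 1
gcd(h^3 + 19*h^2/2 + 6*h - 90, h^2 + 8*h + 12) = h + 6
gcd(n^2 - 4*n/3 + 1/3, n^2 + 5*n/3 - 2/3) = n - 1/3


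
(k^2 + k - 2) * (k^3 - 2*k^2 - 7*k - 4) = k^5 - k^4 - 11*k^3 - 7*k^2 + 10*k + 8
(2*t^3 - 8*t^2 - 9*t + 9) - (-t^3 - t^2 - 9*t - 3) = 3*t^3 - 7*t^2 + 12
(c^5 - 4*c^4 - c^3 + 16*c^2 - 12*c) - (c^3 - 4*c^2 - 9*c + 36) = c^5 - 4*c^4 - 2*c^3 + 20*c^2 - 3*c - 36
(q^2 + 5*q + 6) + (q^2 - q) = 2*q^2 + 4*q + 6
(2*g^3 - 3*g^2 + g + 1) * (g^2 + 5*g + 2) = 2*g^5 + 7*g^4 - 10*g^3 + 7*g + 2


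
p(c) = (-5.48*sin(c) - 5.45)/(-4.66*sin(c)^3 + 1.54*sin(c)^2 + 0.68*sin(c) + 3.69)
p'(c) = (-5.48*sin(c) - 5.45)*(13.98*sin(c)^2*cos(c) - 3.08*sin(c)*cos(c) - 0.68*cos(c))/(-4.66*sin(c)^3 + 1.54*sin(c)^2 + 0.68*sin(c) + 3.69)^2 - 5.48*cos(c)/(-4.66*sin(c)^3 + 1.54*sin(c)^2 + 0.68*sin(c) + 3.69) = (-51.0736*sin(c)^3 - 67.7518*sin(c)^2 + 16.786*sin(c) - 16.5152)*cos(c)/(21.7156*sin(c)^6 - 14.3528*sin(c)^5 - 3.966*sin(c)^4 - 32.2964*sin(c)^3 + 11.8276*sin(c)^2 + 5.0184*sin(c) + 13.6161)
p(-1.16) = -0.05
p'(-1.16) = -0.31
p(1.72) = -7.98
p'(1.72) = 9.26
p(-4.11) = -3.71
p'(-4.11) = 6.05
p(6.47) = -1.68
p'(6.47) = -1.07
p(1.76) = -7.58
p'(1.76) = 10.49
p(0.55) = -2.19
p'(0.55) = -1.98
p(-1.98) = -0.05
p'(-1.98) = 0.31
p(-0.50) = -0.67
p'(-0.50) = -1.69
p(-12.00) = -2.22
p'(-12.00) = -2.06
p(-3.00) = -1.29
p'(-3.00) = 1.50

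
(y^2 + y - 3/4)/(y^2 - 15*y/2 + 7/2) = (y + 3/2)/(y - 7)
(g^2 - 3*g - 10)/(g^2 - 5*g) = (g + 2)/g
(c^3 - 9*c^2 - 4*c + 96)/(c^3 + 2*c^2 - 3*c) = (c^2 - 12*c + 32)/(c*(c - 1))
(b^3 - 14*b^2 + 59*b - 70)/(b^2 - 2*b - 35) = (b^2 - 7*b + 10)/(b + 5)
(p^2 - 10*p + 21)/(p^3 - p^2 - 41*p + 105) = (p - 7)/(p^2 + 2*p - 35)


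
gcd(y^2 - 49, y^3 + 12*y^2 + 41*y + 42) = y + 7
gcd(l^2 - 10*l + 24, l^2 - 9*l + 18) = l - 6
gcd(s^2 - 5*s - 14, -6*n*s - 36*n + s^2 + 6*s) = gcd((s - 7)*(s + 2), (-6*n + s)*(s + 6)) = 1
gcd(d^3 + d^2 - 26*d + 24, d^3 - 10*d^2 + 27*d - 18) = d - 1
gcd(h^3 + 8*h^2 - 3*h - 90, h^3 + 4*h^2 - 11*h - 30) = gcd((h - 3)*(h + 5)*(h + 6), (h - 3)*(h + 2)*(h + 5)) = h^2 + 2*h - 15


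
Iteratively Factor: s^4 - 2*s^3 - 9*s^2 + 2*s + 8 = (s - 4)*(s^3 + 2*s^2 - s - 2) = (s - 4)*(s - 1)*(s^2 + 3*s + 2) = (s - 4)*(s - 1)*(s + 2)*(s + 1)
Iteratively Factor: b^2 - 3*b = (b - 3)*(b)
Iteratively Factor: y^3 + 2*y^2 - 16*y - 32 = (y + 2)*(y^2 - 16) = (y - 4)*(y + 2)*(y + 4)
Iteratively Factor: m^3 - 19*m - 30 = (m + 3)*(m^2 - 3*m - 10) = (m - 5)*(m + 3)*(m + 2)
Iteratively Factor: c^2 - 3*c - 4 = (c - 4)*(c + 1)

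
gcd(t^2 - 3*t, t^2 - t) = t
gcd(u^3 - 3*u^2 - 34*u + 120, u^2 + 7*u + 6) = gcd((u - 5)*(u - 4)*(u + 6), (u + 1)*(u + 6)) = u + 6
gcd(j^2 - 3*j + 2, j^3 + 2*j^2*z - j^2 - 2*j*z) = j - 1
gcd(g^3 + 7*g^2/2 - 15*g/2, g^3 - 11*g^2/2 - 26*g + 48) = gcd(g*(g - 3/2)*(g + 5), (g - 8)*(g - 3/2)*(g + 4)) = g - 3/2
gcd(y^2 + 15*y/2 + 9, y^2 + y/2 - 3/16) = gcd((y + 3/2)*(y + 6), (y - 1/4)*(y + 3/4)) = 1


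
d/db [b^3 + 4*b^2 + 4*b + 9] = 3*b^2 + 8*b + 4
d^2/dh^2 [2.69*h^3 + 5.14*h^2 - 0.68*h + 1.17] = 16.14*h + 10.28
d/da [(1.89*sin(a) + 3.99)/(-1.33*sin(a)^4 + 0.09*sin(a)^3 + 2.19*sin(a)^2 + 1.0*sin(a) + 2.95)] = (7.5411*sin(a)^4 + 20.8866*sin(a)^3 - 5.2164*sin(a)^2 - 17.4762*sin(a) + 1.5855)*cos(a)/(1.7689*sin(a)^8 - 0.2394*sin(a)^7 - 5.8173*sin(a)^6 - 2.2658*sin(a)^5 - 2.8709*sin(a)^4 + 4.911*sin(a)^3 + 13.921*sin(a)^2 + 5.9*sin(a) + 8.7025)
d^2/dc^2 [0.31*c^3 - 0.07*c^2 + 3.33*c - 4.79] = 1.86*c - 0.14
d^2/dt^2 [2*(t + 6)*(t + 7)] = 4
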